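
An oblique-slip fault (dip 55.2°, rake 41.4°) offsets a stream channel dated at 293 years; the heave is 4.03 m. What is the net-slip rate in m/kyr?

36.4 m/kyr

dip-slip = heave / cos(dip) = 4.03 / cos(55.2°) = 7.061 m
net slip = dip-slip / sin(rake) = 7.061 / sin(41.4°) = 10.68 m
rate = 10.68 m / 293 years = 0.0364 m/yr = 36.4 m/kyr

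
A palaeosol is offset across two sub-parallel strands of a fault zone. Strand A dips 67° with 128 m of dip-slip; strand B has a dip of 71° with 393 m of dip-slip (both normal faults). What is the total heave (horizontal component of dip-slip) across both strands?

heave_A = 128 × cos(67°) = 50.01 m
heave_B = 393 × cos(71°) = 127.9 m
total = 50.01 + 127.9 = 178 m

178 m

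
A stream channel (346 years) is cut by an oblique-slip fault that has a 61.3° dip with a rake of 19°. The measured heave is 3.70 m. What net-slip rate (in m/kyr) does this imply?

dip-slip = heave / cos(dip) = 3.70 / cos(61.3°) = 7.705 m
net slip = dip-slip / sin(rake) = 7.705 / sin(19°) = 23.67 m
rate = 23.67 m / 346 years = 0.0684 m/yr = 68.4 m/kyr

68.4 m/kyr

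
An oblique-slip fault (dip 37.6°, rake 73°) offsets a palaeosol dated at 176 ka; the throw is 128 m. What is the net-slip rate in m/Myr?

dip-slip = throw / sin(dip) = 128 / sin(37.6°) = 209.8 m
net slip = dip-slip / sin(rake) = 209.8 / sin(73°) = 219.4 m
rate = 219.4 m / 176 ka = 0.00125 m/yr = 1250 m/Myr

1250 m/Myr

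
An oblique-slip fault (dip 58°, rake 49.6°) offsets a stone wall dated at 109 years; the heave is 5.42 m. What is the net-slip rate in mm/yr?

dip-slip = heave / cos(dip) = 5.42 / cos(58°) = 10.23 m
net slip = dip-slip / sin(rake) = 10.23 / sin(49.6°) = 13.43 m
rate = 13.43 m / 109 years = 0.123 m/yr = 123 mm/yr

123 mm/yr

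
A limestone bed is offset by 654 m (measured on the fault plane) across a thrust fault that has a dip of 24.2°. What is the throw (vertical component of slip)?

throw = dip-slip × sin(dip) = 654 m × sin(24.2°) = 268 m

268 m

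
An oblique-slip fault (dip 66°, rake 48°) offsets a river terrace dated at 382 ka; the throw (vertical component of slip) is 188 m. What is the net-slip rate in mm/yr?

0.725 mm/yr

dip-slip = throw / sin(dip) = 188 / sin(66°) = 205.8 m
net slip = dip-slip / sin(rake) = 205.8 / sin(48°) = 276.9 m
rate = 276.9 m / 382 ka = 0.000725 m/yr = 0.725 mm/yr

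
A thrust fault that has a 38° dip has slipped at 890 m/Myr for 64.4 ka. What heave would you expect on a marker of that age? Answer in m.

dip-slip = rate × time = 890 m/Myr × 64.4 ka = 57.32 m
heave = dip-slip × cos(dip) = 57.32 × cos(38°) = 45.2 m

45.2 m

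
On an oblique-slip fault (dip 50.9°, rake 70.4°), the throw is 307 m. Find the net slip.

dip-slip = throw / sin(dip) = 307 / sin(50.9°) = 395.6 m
net slip = dip-slip / sin(rake) = 395.6 / sin(70.4°) = 420 m

420 m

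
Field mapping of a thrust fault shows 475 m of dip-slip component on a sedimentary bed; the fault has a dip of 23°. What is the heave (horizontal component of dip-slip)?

437 m

heave = dip-slip × cos(dip) = 475 m × cos(23°) = 437 m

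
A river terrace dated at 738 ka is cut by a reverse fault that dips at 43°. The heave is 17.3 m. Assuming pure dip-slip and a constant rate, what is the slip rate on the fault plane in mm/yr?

0.0321 mm/yr

dip-slip = heave / cos(dip) = 17.3 m / cos(43°) = 23.65 m
rate = 23.65 m / 738 ka = 0.0000321 m/yr = 0.0321 mm/yr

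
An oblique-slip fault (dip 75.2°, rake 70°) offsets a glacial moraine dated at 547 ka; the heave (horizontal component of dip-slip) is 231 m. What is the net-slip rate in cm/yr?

dip-slip = heave / cos(dip) = 231 / cos(75.2°) = 904.3 m
net slip = dip-slip / sin(rake) = 904.3 / sin(70°) = 962.3 m
rate = 962.3 m / 547 ka = 0.00176 m/yr = 0.176 cm/yr

0.176 cm/yr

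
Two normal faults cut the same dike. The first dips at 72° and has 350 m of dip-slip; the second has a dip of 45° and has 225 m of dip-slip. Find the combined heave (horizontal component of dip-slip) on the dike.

267 m

heave_A = 350 × cos(72°) = 108.2 m
heave_B = 225 × cos(45°) = 159.1 m
total = 108.2 + 159.1 = 267 m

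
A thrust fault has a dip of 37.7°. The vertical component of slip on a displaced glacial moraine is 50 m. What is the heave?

64.7 m

heave = throw / tan(dip) = 50 / tan(37.7°) = 64.7 m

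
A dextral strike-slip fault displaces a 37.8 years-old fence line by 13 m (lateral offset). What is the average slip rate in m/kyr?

344 m/kyr

rate = 13 m / 37.8 years = 0.344 m/yr = 344 m/kyr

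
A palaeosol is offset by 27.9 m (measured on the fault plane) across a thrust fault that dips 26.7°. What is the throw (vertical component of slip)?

12.5 m

throw = dip-slip × sin(dip) = 27.9 m × sin(26.7°) = 12.5 m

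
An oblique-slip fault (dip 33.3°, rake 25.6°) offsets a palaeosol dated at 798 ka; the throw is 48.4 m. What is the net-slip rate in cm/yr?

dip-slip = throw / sin(dip) = 48.4 / sin(33.3°) = 88.16 m
net slip = dip-slip / sin(rake) = 88.16 / sin(25.6°) = 204 m
rate = 204 m / 798 ka = 0.000256 m/yr = 0.0256 cm/yr

0.0256 cm/yr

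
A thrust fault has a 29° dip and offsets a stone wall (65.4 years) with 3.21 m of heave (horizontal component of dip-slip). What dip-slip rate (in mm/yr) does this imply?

56.1 mm/yr

dip-slip = heave / cos(dip) = 3.21 m / cos(29°) = 3.670 m
rate = 3.670 m / 65.4 years = 0.0561 m/yr = 56.1 mm/yr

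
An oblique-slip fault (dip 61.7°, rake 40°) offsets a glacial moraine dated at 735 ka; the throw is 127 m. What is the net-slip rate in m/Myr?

305 m/Myr

dip-slip = throw / sin(dip) = 127 / sin(61.7°) = 144.2 m
net slip = dip-slip / sin(rake) = 144.2 / sin(40°) = 224.4 m
rate = 224.4 m / 735 ka = 0.000305 m/yr = 305 m/Myr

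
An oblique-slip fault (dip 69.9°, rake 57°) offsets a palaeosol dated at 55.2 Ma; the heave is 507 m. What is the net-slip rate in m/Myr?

dip-slip = heave / cos(dip) = 507 / cos(69.9°) = 1475 m
net slip = dip-slip / sin(rake) = 1475 / sin(57°) = 1759 m
rate = 1759 m / 55.2 Ma = 0.0000319 m/yr = 31.9 m/Myr

31.9 m/Myr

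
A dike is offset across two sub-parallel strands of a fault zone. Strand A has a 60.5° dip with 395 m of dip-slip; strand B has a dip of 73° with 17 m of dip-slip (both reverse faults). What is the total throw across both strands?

360 m

throw_A = 395 × sin(60.5°) = 343.8 m
throw_B = 17 × sin(73°) = 16.26 m
total = 343.8 + 16.26 = 360 m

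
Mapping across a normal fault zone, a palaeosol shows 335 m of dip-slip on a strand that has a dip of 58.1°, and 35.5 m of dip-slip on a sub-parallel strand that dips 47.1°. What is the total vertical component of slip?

310 m

throw_A = 335 × sin(58.1°) = 284.4 m
throw_B = 35.5 × sin(47.1°) = 26.01 m
total = 284.4 + 26.01 = 310 m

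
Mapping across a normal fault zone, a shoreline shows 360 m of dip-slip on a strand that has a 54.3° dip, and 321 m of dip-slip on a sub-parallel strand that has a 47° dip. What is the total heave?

429 m

heave_A = 360 × cos(54.3°) = 210.1 m
heave_B = 321 × cos(47°) = 218.9 m
total = 210.1 + 218.9 = 429 m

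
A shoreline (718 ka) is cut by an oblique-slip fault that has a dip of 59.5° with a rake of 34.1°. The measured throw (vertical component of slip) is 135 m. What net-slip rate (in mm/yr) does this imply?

0.389 mm/yr

dip-slip = throw / sin(dip) = 135 / sin(59.5°) = 156.7 m
net slip = dip-slip / sin(rake) = 156.7 / sin(34.1°) = 279.5 m
rate = 279.5 m / 718 ka = 0.000389 m/yr = 0.389 mm/yr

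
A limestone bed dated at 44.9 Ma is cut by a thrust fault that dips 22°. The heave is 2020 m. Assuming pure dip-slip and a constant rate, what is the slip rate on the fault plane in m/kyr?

0.0485 m/kyr

dip-slip = heave / cos(dip) = 2020 m / cos(22°) = 2179 m
rate = 2179 m / 44.9 Ma = 0.0000485 m/yr = 0.0485 m/kyr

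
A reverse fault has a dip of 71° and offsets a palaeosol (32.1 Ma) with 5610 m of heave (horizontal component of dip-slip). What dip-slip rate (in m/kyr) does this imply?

0.537 m/kyr

dip-slip = heave / cos(dip) = 5610 m / cos(71°) = 17230 m
rate = 17230 m / 32.1 Ma = 0.000537 m/yr = 0.537 m/kyr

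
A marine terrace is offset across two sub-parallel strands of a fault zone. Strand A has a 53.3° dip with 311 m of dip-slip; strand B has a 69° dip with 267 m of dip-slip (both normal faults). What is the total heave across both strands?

282 m

heave_A = 311 × cos(53.3°) = 185.9 m
heave_B = 267 × cos(69°) = 95.68 m
total = 185.9 + 95.68 = 282 m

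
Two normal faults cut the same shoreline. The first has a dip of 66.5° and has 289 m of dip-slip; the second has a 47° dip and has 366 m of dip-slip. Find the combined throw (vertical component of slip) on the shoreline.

throw_A = 289 × sin(66.5°) = 265 m
throw_B = 366 × sin(47°) = 267.7 m
total = 265 + 267.7 = 533 m

533 m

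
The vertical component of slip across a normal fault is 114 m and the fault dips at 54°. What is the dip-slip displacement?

dip-slip = throw / sin(dip) = 114 / sin(54°) = 141 m

141 m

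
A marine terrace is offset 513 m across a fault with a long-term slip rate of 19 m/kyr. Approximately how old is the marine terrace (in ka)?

age = offset / rate = 513 m / (19 m/kyr) = 27000 yr = 27 ka

27 ka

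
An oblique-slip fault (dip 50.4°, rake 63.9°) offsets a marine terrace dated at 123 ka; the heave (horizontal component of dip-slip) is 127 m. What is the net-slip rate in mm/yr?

dip-slip = heave / cos(dip) = 127 / cos(50.4°) = 199.2 m
net slip = dip-slip / sin(rake) = 199.2 / sin(63.9°) = 221.9 m
rate = 221.9 m / 123 ka = 0.00180 m/yr = 1.80 mm/yr

1.80 mm/yr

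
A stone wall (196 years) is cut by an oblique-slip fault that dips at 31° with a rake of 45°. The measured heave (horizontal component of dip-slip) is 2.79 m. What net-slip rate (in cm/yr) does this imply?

dip-slip = heave / cos(dip) = 2.79 / cos(31°) = 3.255 m
net slip = dip-slip / sin(rake) = 3.255 / sin(45°) = 4.603 m
rate = 4.603 m / 196 years = 0.0235 m/yr = 2.35 cm/yr

2.35 cm/yr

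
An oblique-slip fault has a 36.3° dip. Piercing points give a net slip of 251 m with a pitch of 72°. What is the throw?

141 m

dip-slip = net slip × sin(rake) = 251 m × sin(72°) = 238.7 m
throw = dip-slip × sin(dip) = 238.7 × sin(36.3°) = 141 m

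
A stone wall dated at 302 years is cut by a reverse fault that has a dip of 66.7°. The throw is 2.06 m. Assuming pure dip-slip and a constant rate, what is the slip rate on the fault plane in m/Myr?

dip-slip = throw / sin(dip) = 2.06 m / sin(66.7°) = 2.243 m
rate = 2.243 m / 302 years = 0.00743 m/yr = 7430 m/Myr

7430 m/Myr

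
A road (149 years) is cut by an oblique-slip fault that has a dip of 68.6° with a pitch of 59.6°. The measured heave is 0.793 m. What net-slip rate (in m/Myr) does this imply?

16900 m/Myr

dip-slip = heave / cos(dip) = 0.793 / cos(68.6°) = 2.173 m
net slip = dip-slip / sin(rake) = 2.173 / sin(59.6°) = 2.520 m
rate = 2.520 m / 149 years = 0.0169 m/yr = 16900 m/Myr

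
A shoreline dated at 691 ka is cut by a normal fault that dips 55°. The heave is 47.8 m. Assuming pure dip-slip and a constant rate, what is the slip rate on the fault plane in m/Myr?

121 m/Myr

dip-slip = heave / cos(dip) = 47.8 m / cos(55°) = 83.34 m
rate = 83.34 m / 691 ka = 0.000121 m/yr = 121 m/Myr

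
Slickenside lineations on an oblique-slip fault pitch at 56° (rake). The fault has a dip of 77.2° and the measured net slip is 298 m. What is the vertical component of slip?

241 m

dip-slip = net slip × sin(rake) = 298 m × sin(56°) = 247.1 m
throw = dip-slip × sin(dip) = 247.1 × sin(77.2°) = 241 m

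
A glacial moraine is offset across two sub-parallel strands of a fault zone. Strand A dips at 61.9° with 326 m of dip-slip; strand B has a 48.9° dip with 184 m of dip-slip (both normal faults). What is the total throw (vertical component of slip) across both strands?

throw_A = 326 × sin(61.9°) = 287.6 m
throw_B = 184 × sin(48.9°) = 138.7 m
total = 287.6 + 138.7 = 426 m

426 m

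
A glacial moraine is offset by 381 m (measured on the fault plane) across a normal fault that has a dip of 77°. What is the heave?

85.7 m

heave = dip-slip × cos(dip) = 381 m × cos(77°) = 85.7 m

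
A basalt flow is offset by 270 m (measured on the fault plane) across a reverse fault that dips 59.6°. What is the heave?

137 m

heave = dip-slip × cos(dip) = 270 m × cos(59.6°) = 137 m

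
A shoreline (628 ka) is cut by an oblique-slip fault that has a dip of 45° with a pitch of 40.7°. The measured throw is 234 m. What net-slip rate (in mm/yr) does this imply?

dip-slip = throw / sin(dip) = 234 / sin(45°) = 330.9 m
net slip = dip-slip / sin(rake) = 330.9 / sin(40.7°) = 507.5 m
rate = 507.5 m / 628 ka = 0.000808 m/yr = 0.808 mm/yr

0.808 mm/yr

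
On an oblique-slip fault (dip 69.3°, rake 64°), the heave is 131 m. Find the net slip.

412 m

dip-slip = heave / cos(dip) = 131 / cos(69.3°) = 370.6 m
net slip = dip-slip / sin(rake) = 370.6 / sin(64°) = 412 m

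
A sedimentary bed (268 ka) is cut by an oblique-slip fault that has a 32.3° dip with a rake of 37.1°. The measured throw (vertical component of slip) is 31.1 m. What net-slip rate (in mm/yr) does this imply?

dip-slip = throw / sin(dip) = 31.1 / sin(32.3°) = 58.20 m
net slip = dip-slip / sin(rake) = 58.20 / sin(37.1°) = 96.49 m
rate = 96.49 m / 268 ka = 0.000360 m/yr = 0.360 mm/yr

0.360 mm/yr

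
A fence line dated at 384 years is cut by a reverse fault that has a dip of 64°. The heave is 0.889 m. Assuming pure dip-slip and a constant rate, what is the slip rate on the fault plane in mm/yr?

dip-slip = heave / cos(dip) = 0.889 m / cos(64°) = 2.028 m
rate = 2.028 m / 384 years = 0.00528 m/yr = 5.28 mm/yr

5.28 mm/yr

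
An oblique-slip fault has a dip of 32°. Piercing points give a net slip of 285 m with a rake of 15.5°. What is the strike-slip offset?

275 m

strike-slip = net slip × cos(rake) = 285 m × cos(15.5°) = 275 m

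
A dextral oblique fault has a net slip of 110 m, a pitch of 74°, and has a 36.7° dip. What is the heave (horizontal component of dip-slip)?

dip-slip = net slip × sin(rake) = 110 m × sin(74°) = 105.7 m
heave = dip-slip × cos(dip) = 105.7 × cos(36.7°) = 84.8 m

84.8 m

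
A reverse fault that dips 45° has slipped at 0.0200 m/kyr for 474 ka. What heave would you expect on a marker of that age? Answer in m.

dip-slip = rate × time = 0.0200 m/kyr × 474 ka = 9.480 m
heave = dip-slip × cos(dip) = 9.480 × cos(45°) = 6.70 m

6.70 m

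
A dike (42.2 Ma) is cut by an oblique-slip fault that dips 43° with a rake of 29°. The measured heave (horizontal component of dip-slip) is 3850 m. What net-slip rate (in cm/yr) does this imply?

0.0257 cm/yr

dip-slip = heave / cos(dip) = 3850 / cos(43°) = 5264 m
net slip = dip-slip / sin(rake) = 5264 / sin(29°) = 10860 m
rate = 10860 m / 42.2 Ma = 0.000257 m/yr = 0.0257 cm/yr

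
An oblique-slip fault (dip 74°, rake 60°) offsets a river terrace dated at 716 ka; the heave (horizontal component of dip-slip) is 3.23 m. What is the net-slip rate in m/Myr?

dip-slip = heave / cos(dip) = 3.23 / cos(74°) = 11.72 m
net slip = dip-slip / sin(rake) = 11.72 / sin(60°) = 13.53 m
rate = 13.53 m / 716 ka = 0.0000189 m/yr = 18.9 m/Myr

18.9 m/Myr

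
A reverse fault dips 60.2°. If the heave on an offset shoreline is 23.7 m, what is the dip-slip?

dip-slip = heave / cos(dip) = 23.7 / cos(60.2°) = 47.7 m

47.7 m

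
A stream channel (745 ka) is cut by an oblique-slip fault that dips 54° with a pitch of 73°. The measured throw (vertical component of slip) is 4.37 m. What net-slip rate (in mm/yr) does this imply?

0.00758 mm/yr

dip-slip = throw / sin(dip) = 4.37 / sin(54°) = 5.402 m
net slip = dip-slip / sin(rake) = 5.402 / sin(73°) = 5.648 m
rate = 5.648 m / 745 ka = 0.00000758 m/yr = 0.00758 mm/yr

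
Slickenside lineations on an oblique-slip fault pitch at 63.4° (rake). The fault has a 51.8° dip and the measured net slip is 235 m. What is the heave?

130 m

dip-slip = net slip × sin(rake) = 235 m × sin(63.4°) = 210.1 m
heave = dip-slip × cos(dip) = 210.1 × cos(51.8°) = 130 m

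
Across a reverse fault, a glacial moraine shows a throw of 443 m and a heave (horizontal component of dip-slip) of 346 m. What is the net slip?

net slip = √(throw² + heave²) = √(443² + 346²) = 562 m

562 m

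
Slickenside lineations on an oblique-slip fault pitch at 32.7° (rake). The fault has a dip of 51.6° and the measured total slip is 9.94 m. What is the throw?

4.21 m

dip-slip = net slip × sin(rake) = 9.94 m × sin(32.7°) = 5.370 m
throw = dip-slip × sin(dip) = 5.370 × sin(51.6°) = 4.21 m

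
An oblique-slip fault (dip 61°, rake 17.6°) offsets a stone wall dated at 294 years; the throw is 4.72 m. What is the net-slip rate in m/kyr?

60.7 m/kyr

dip-slip = throw / sin(dip) = 4.72 / sin(61°) = 5.397 m
net slip = dip-slip / sin(rake) = 5.397 / sin(17.6°) = 17.85 m
rate = 17.85 m / 294 years = 0.0607 m/yr = 60.7 m/kyr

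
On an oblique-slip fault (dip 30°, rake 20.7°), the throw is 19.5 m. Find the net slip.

110 m

dip-slip = throw / sin(dip) = 19.5 / sin(30°) = 39 m
net slip = dip-slip / sin(rake) = 39 / sin(20.7°) = 110 m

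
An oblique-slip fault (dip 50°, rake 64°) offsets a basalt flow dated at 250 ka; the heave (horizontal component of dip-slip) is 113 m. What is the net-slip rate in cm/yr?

dip-slip = heave / cos(dip) = 113 / cos(50°) = 175.8 m
net slip = dip-slip / sin(rake) = 175.8 / sin(64°) = 195.6 m
rate = 195.6 m / 250 ka = 0.000782 m/yr = 0.0782 cm/yr

0.0782 cm/yr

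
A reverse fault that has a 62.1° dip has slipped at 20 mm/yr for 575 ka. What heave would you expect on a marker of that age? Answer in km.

dip-slip = rate × time = 20 mm/yr × 575 ka = 11500 m
heave = dip-slip × cos(dip) = 11500 × cos(62.1°) = 5380 m = 5.38 km

5.38 km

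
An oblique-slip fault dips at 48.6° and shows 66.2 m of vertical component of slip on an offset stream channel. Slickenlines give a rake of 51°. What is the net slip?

dip-slip = throw / sin(dip) = 66.2 / sin(48.6°) = 88.25 m
net slip = dip-slip / sin(rake) = 88.25 / sin(51°) = 114 m

114 m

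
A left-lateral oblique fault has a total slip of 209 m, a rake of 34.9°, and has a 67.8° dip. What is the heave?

45.2 m

dip-slip = net slip × sin(rake) = 209 m × sin(34.9°) = 119.6 m
heave = dip-slip × cos(dip) = 119.6 × cos(67.8°) = 45.2 m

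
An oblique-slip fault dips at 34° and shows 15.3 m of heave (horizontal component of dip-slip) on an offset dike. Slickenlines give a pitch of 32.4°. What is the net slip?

dip-slip = heave / cos(dip) = 15.3 / cos(34°) = 18.46 m
net slip = dip-slip / sin(rake) = 18.46 / sin(32.4°) = 34.4 m

34.4 m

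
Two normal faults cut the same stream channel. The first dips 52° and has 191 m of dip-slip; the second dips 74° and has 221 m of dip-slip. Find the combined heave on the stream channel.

179 m

heave_A = 191 × cos(52°) = 117.6 m
heave_B = 221 × cos(74°) = 60.92 m
total = 117.6 + 60.92 = 179 m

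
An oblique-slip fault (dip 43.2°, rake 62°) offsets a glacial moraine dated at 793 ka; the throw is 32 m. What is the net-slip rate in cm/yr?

dip-slip = throw / sin(dip) = 32 / sin(43.2°) = 46.75 m
net slip = dip-slip / sin(rake) = 46.75 / sin(62°) = 52.94 m
rate = 52.94 m / 793 ka = 0.0000668 m/yr = 0.00668 cm/yr

0.00668 cm/yr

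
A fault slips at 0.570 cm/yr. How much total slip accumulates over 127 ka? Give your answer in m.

724 m

slip = rate × time = 0.570 cm/yr × 127 ka = 724 m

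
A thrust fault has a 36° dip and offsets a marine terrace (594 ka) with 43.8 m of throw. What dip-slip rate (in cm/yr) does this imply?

dip-slip = throw / sin(dip) = 43.8 m / sin(36°) = 74.52 m
rate = 74.52 m / 594 ka = 0.000125 m/yr = 0.0125 cm/yr

0.0125 cm/yr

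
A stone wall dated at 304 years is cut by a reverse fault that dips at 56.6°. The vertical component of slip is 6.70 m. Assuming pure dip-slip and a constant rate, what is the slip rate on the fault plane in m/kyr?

26.4 m/kyr

dip-slip = throw / sin(dip) = 6.70 m / sin(56.6°) = 8.025 m
rate = 8.025 m / 304 years = 0.0264 m/yr = 26.4 m/kyr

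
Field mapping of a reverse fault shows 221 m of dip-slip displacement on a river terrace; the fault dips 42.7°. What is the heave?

heave = dip-slip × cos(dip) = 221 m × cos(42.7°) = 162 m

162 m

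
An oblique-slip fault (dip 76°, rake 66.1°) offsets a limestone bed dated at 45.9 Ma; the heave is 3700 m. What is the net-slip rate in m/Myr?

dip-slip = heave / cos(dip) = 3700 / cos(76°) = 15290 m
net slip = dip-slip / sin(rake) = 15290 / sin(66.1°) = 16730 m
rate = 16730 m / 45.9 Ma = 0.000364 m/yr = 364 m/Myr

364 m/Myr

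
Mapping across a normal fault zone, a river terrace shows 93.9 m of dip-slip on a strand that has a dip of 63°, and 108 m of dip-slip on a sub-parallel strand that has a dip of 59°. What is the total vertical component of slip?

176 m

throw_A = 93.9 × sin(63°) = 83.67 m
throw_B = 108 × sin(59°) = 92.57 m
total = 83.67 + 92.57 = 176 m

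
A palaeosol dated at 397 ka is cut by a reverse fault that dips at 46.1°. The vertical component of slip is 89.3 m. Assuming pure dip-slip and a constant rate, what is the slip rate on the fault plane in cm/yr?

dip-slip = throw / sin(dip) = 89.3 m / sin(46.1°) = 123.9 m
rate = 123.9 m / 397 ka = 0.000312 m/yr = 0.0312 cm/yr

0.0312 cm/yr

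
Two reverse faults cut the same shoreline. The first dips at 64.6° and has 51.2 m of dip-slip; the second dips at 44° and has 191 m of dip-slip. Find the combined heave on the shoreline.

159 m

heave_A = 51.2 × cos(64.6°) = 21.96 m
heave_B = 191 × cos(44°) = 137.4 m
total = 21.96 + 137.4 = 159 m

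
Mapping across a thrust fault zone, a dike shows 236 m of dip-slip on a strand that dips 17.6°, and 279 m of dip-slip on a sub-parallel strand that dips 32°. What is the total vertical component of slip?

219 m

throw_A = 236 × sin(17.6°) = 71.36 m
throw_B = 279 × sin(32°) = 147.8 m
total = 71.36 + 147.8 = 219 m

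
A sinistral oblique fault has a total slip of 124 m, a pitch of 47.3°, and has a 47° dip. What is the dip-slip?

dip-slip = net slip × sin(rake) = 124 m × sin(47.3°) = 91.1 m

91.1 m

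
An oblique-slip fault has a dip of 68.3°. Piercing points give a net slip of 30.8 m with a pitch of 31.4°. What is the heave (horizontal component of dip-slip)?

5.93 m

dip-slip = net slip × sin(rake) = 30.8 m × sin(31.4°) = 16.05 m
heave = dip-slip × cos(dip) = 16.05 × cos(68.3°) = 5.93 m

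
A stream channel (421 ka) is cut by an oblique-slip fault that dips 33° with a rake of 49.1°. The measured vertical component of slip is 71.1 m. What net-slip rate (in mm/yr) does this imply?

dip-slip = throw / sin(dip) = 71.1 / sin(33°) = 130.5 m
net slip = dip-slip / sin(rake) = 130.5 / sin(49.1°) = 172.7 m
rate = 172.7 m / 421 ka = 0.000410 m/yr = 0.410 mm/yr

0.410 mm/yr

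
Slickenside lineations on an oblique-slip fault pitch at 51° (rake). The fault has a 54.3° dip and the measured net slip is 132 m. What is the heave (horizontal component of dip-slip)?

dip-slip = net slip × sin(rake) = 132 m × sin(51°) = 102.6 m
heave = dip-slip × cos(dip) = 102.6 × cos(54.3°) = 59.9 m

59.9 m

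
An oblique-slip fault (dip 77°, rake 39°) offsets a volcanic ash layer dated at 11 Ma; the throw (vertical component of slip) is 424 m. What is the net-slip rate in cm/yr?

dip-slip = throw / sin(dip) = 424 / sin(77°) = 435.2 m
net slip = dip-slip / sin(rake) = 435.2 / sin(39°) = 691.5 m
rate = 691.5 m / 11 Ma = 0.0000629 m/yr = 0.00629 cm/yr

0.00629 cm/yr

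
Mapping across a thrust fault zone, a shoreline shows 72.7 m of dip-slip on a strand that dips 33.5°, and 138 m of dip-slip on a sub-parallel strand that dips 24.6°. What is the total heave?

186 m

heave_A = 72.7 × cos(33.5°) = 60.62 m
heave_B = 138 × cos(24.6°) = 125.5 m
total = 60.62 + 125.5 = 186 m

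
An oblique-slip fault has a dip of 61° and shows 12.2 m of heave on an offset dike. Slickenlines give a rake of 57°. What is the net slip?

30 m

dip-slip = heave / cos(dip) = 12.2 / cos(61°) = 25.16 m
net slip = dip-slip / sin(rake) = 25.16 / sin(57°) = 30 m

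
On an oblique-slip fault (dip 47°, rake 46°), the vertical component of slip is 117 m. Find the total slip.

dip-slip = throw / sin(dip) = 117 / sin(47°) = 160 m
net slip = dip-slip / sin(rake) = 160 / sin(46°) = 222 m

222 m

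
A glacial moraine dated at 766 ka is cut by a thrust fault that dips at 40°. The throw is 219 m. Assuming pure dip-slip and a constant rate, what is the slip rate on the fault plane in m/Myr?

445 m/Myr

dip-slip = throw / sin(dip) = 219 m / sin(40°) = 340.7 m
rate = 340.7 m / 766 ka = 0.000445 m/yr = 445 m/Myr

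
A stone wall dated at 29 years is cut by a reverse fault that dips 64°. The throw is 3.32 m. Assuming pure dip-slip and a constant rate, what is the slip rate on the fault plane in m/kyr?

127 m/kyr

dip-slip = throw / sin(dip) = 3.32 m / sin(64°) = 3.694 m
rate = 3.694 m / 29 years = 0.127 m/yr = 127 m/kyr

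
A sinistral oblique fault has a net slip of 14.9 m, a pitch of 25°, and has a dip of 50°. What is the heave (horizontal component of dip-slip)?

dip-slip = net slip × sin(rake) = 14.9 m × sin(25°) = 6.297 m
heave = dip-slip × cos(dip) = 6.297 × cos(50°) = 4.05 m

4.05 m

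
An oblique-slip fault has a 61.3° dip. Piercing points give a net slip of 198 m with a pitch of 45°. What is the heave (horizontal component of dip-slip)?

67.2 m

dip-slip = net slip × sin(rake) = 198 m × sin(45°) = 140 m
heave = dip-slip × cos(dip) = 140 × cos(61.3°) = 67.2 m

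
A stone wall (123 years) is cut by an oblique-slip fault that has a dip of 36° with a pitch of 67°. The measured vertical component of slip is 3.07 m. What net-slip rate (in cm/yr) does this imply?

dip-slip = throw / sin(dip) = 3.07 / sin(36°) = 5.223 m
net slip = dip-slip / sin(rake) = 5.223 / sin(67°) = 5.674 m
rate = 5.674 m / 123 years = 0.0461 m/yr = 4.61 cm/yr

4.61 cm/yr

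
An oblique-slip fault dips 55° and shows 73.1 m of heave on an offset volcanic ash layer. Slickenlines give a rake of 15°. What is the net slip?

dip-slip = heave / cos(dip) = 73.1 / cos(55°) = 127.4 m
net slip = dip-slip / sin(rake) = 127.4 / sin(15°) = 492 m

492 m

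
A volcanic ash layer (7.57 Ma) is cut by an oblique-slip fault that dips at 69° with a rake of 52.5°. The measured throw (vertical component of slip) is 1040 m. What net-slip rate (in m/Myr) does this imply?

185 m/Myr

dip-slip = throw / sin(dip) = 1040 / sin(69°) = 1114 m
net slip = dip-slip / sin(rake) = 1114 / sin(52.5°) = 1404 m
rate = 1404 m / 7.57 Ma = 0.000185 m/yr = 185 m/Myr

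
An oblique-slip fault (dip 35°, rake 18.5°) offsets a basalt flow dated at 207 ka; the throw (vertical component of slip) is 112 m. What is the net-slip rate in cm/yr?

dip-slip = throw / sin(dip) = 112 / sin(35°) = 195.3 m
net slip = dip-slip / sin(rake) = 195.3 / sin(18.5°) = 615.4 m
rate = 615.4 m / 207 ka = 0.00297 m/yr = 0.297 cm/yr

0.297 cm/yr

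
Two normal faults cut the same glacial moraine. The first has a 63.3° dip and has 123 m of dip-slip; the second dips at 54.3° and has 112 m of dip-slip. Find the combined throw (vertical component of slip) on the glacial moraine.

201 m

throw_A = 123 × sin(63.3°) = 109.9 m
throw_B = 112 × sin(54.3°) = 90.95 m
total = 109.9 + 90.95 = 201 m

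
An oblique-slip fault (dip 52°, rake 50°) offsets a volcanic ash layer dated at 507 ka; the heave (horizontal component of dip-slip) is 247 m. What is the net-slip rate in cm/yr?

0.103 cm/yr

dip-slip = heave / cos(dip) = 247 / cos(52°) = 401.2 m
net slip = dip-slip / sin(rake) = 401.2 / sin(50°) = 523.7 m
rate = 523.7 m / 507 ka = 0.00103 m/yr = 0.103 cm/yr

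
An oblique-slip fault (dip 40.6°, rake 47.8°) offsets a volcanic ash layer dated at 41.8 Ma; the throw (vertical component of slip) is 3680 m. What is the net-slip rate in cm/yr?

dip-slip = throw / sin(dip) = 3680 / sin(40.6°) = 5655 m
net slip = dip-slip / sin(rake) = 5655 / sin(47.8°) = 7633 m
rate = 7633 m / 41.8 Ma = 0.000183 m/yr = 0.0183 cm/yr

0.0183 cm/yr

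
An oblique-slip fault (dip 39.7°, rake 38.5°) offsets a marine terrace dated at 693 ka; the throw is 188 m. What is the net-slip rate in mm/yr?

0.682 mm/yr

dip-slip = throw / sin(dip) = 188 / sin(39.7°) = 294.3 m
net slip = dip-slip / sin(rake) = 294.3 / sin(38.5°) = 472.8 m
rate = 472.8 m / 693 ka = 0.000682 m/yr = 0.682 mm/yr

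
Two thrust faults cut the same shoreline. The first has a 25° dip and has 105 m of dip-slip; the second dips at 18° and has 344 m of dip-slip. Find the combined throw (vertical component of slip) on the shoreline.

151 m

throw_A = 105 × sin(25°) = 44.37 m
throw_B = 344 × sin(18°) = 106.3 m
total = 44.37 + 106.3 = 151 m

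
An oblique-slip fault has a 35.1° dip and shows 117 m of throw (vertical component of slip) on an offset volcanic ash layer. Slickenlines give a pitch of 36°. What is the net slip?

346 m

dip-slip = throw / sin(dip) = 117 / sin(35.1°) = 203.5 m
net slip = dip-slip / sin(rake) = 203.5 / sin(36°) = 346 m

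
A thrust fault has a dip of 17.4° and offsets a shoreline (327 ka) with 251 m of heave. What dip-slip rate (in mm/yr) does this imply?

dip-slip = heave / cos(dip) = 251 m / cos(17.4°) = 263 m
rate = 263 m / 327 ka = 0.000804 m/yr = 0.804 mm/yr

0.804 mm/yr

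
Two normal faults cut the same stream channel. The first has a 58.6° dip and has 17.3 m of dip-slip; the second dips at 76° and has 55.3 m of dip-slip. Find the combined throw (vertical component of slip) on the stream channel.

68.4 m

throw_A = 17.3 × sin(58.6°) = 14.77 m
throw_B = 55.3 × sin(76°) = 53.66 m
total = 14.77 + 53.66 = 68.4 m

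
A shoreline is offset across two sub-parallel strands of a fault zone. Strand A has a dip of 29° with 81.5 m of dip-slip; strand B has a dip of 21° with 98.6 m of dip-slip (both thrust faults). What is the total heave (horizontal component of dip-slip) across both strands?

heave_A = 81.5 × cos(29°) = 71.28 m
heave_B = 98.6 × cos(21°) = 92.05 m
total = 71.28 + 92.05 = 163 m

163 m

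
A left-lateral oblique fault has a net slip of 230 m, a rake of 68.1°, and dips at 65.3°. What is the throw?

194 m

dip-slip = net slip × sin(rake) = 230 m × sin(68.1°) = 213.4 m
throw = dip-slip × sin(dip) = 213.4 × sin(65.3°) = 194 m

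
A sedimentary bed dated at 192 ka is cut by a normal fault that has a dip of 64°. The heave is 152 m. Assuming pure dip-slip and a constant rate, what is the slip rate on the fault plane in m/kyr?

1.81 m/kyr

dip-slip = heave / cos(dip) = 152 m / cos(64°) = 346.7 m
rate = 346.7 m / 192 ka = 0.00181 m/yr = 1.81 m/kyr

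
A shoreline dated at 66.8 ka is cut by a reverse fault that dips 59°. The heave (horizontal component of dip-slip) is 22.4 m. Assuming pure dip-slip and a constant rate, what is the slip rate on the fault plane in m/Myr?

dip-slip = heave / cos(dip) = 22.4 m / cos(59°) = 43.49 m
rate = 43.49 m / 66.8 ka = 0.000651 m/yr = 651 m/Myr

651 m/Myr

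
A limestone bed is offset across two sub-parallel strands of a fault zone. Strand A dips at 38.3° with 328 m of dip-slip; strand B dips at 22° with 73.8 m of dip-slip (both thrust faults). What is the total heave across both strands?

heave_A = 328 × cos(38.3°) = 257.4 m
heave_B = 73.8 × cos(22°) = 68.43 m
total = 257.4 + 68.43 = 326 m

326 m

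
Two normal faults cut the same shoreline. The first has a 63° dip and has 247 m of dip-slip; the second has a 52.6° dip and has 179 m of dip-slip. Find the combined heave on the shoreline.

221 m

heave_A = 247 × cos(63°) = 112.1 m
heave_B = 179 × cos(52.6°) = 108.7 m
total = 112.1 + 108.7 = 221 m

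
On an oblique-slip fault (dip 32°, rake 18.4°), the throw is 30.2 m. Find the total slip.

181 m

dip-slip = throw / sin(dip) = 30.2 / sin(32°) = 56.99 m
net slip = dip-slip / sin(rake) = 56.99 / sin(18.4°) = 181 m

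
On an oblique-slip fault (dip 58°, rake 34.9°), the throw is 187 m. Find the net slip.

dip-slip = throw / sin(dip) = 187 / sin(58°) = 220.5 m
net slip = dip-slip / sin(rake) = 220.5 / sin(34.9°) = 385 m

385 m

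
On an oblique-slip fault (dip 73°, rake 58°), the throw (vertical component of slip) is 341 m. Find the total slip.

420 m

dip-slip = throw / sin(dip) = 341 / sin(73°) = 356.6 m
net slip = dip-slip / sin(rake) = 356.6 / sin(58°) = 420 m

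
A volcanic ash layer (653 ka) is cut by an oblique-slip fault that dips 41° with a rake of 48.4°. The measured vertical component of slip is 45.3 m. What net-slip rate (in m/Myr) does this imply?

141 m/Myr

dip-slip = throw / sin(dip) = 45.3 / sin(41°) = 69.05 m
net slip = dip-slip / sin(rake) = 69.05 / sin(48.4°) = 92.34 m
rate = 92.34 m / 653 ka = 0.000141 m/yr = 141 m/Myr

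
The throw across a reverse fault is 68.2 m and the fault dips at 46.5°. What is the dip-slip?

94 m

dip-slip = throw / sin(dip) = 68.2 / sin(46.5°) = 94 m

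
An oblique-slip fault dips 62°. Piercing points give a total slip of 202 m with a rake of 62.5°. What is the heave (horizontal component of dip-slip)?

dip-slip = net slip × sin(rake) = 202 m × sin(62.5°) = 179.2 m
heave = dip-slip × cos(dip) = 179.2 × cos(62°) = 84.1 m

84.1 m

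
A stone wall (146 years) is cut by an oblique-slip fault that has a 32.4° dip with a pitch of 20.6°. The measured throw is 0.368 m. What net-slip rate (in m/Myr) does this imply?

dip-slip = throw / sin(dip) = 0.368 / sin(32.4°) = 0.6868 m
net slip = dip-slip / sin(rake) = 0.6868 / sin(20.6°) = 1.952 m
rate = 1.952 m / 146 years = 0.0134 m/yr = 13400 m/Myr

13400 m/Myr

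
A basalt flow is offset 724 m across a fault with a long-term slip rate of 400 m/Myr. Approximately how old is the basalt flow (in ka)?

age = offset / rate = 724 m / (400 m/Myr) = 1.81e+06 yr = 1810 ka

1810 ka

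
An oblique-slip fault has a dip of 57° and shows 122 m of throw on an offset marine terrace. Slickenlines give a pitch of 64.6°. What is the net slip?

161 m

dip-slip = throw / sin(dip) = 122 / sin(57°) = 145.5 m
net slip = dip-slip / sin(rake) = 145.5 / sin(64.6°) = 161 m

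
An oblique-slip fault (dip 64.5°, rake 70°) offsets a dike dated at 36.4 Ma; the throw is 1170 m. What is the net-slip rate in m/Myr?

dip-slip = throw / sin(dip) = 1170 / sin(64.5°) = 1296 m
net slip = dip-slip / sin(rake) = 1296 / sin(70°) = 1379 m
rate = 1379 m / 36.4 Ma = 0.0000379 m/yr = 37.9 m/Myr

37.9 m/Myr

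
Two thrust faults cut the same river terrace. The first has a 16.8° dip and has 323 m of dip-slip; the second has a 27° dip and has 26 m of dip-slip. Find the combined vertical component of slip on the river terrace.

105 m

throw_A = 323 × sin(16.8°) = 93.36 m
throw_B = 26 × sin(27°) = 11.80 m
total = 93.36 + 11.80 = 105 m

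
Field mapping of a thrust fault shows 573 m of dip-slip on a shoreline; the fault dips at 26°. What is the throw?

throw = dip-slip × sin(dip) = 573 m × sin(26°) = 251 m

251 m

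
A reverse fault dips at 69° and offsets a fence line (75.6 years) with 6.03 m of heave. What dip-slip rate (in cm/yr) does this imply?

22.3 cm/yr

dip-slip = heave / cos(dip) = 6.03 m / cos(69°) = 16.83 m
rate = 16.83 m / 75.6 years = 0.223 m/yr = 22.3 cm/yr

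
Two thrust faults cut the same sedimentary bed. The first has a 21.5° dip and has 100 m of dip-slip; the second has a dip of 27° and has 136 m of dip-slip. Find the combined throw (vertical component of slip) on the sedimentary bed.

98.4 m

throw_A = 100 × sin(21.5°) = 36.65 m
throw_B = 136 × sin(27°) = 61.74 m
total = 36.65 + 61.74 = 98.4 m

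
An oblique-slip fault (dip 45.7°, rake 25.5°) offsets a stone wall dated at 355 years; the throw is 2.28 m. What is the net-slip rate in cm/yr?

2.08 cm/yr

dip-slip = throw / sin(dip) = 2.28 / sin(45.7°) = 3.186 m
net slip = dip-slip / sin(rake) = 3.186 / sin(25.5°) = 7.400 m
rate = 7.400 m / 355 years = 0.0208 m/yr = 2.08 cm/yr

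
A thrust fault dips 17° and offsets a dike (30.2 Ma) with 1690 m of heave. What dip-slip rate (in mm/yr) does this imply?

dip-slip = heave / cos(dip) = 1690 m / cos(17°) = 1767 m
rate = 1767 m / 30.2 Ma = 0.0000585 m/yr = 0.0585 mm/yr

0.0585 mm/yr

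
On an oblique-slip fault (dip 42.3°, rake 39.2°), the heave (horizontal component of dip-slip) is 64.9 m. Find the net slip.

dip-slip = heave / cos(dip) = 64.9 / cos(42.3°) = 87.75 m
net slip = dip-slip / sin(rake) = 87.75 / sin(39.2°) = 139 m

139 m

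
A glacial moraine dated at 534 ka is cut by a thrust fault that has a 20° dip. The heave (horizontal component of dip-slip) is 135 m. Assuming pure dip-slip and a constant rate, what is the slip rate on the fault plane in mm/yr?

dip-slip = heave / cos(dip) = 135 m / cos(20°) = 143.7 m
rate = 143.7 m / 534 ka = 0.000269 m/yr = 0.269 mm/yr

0.269 mm/yr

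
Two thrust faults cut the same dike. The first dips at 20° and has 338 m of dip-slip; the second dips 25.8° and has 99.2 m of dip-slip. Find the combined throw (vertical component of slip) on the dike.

159 m

throw_A = 338 × sin(20°) = 115.6 m
throw_B = 99.2 × sin(25.8°) = 43.17 m
total = 115.6 + 43.17 = 159 m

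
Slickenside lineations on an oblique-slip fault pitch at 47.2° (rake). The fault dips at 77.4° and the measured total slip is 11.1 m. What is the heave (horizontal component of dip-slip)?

dip-slip = net slip × sin(rake) = 11.1 m × sin(47.2°) = 8.144 m
heave = dip-slip × cos(dip) = 8.144 × cos(77.4°) = 1.78 m

1.78 m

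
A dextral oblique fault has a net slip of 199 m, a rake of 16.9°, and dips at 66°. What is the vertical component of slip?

52.8 m

dip-slip = net slip × sin(rake) = 199 m × sin(16.9°) = 57.85 m
throw = dip-slip × sin(dip) = 57.85 × sin(66°) = 52.8 m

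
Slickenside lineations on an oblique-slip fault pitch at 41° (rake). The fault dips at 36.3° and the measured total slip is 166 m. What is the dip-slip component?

109 m

dip-slip = net slip × sin(rake) = 166 m × sin(41°) = 109 m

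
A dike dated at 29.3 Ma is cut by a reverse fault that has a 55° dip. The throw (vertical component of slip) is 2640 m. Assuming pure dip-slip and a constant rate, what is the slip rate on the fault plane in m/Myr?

dip-slip = throw / sin(dip) = 2640 m / sin(55°) = 3223 m
rate = 3223 m / 29.3 Ma = 0.000110 m/yr = 110 m/Myr

110 m/Myr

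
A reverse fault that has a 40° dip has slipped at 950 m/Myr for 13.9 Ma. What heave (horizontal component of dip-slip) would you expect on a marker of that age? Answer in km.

dip-slip = rate × time = 950 m/Myr × 13.9 Ma = 13200 m
heave = dip-slip × cos(dip) = 13200 × cos(40°) = 10100 m = 10.1 km

10.1 km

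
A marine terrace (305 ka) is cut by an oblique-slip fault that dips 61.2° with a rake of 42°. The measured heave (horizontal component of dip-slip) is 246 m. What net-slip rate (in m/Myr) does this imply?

dip-slip = heave / cos(dip) = 246 / cos(61.2°) = 510.6 m
net slip = dip-slip / sin(rake) = 510.6 / sin(42°) = 763.1 m
rate = 763.1 m / 305 ka = 0.00250 m/yr = 2500 m/Myr

2500 m/Myr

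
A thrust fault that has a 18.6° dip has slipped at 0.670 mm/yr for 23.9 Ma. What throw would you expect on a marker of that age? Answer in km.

5.11 km

dip-slip = rate × time = 0.670 mm/yr × 23.9 Ma = 16010 m
throw = dip-slip × sin(dip) = 16010 × sin(18.6°) = 5110 m = 5.11 km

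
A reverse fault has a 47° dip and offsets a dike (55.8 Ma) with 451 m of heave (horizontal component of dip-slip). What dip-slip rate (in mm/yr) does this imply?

0.0119 mm/yr

dip-slip = heave / cos(dip) = 451 m / cos(47°) = 661.3 m
rate = 661.3 m / 55.8 Ma = 0.0000119 m/yr = 0.0119 mm/yr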